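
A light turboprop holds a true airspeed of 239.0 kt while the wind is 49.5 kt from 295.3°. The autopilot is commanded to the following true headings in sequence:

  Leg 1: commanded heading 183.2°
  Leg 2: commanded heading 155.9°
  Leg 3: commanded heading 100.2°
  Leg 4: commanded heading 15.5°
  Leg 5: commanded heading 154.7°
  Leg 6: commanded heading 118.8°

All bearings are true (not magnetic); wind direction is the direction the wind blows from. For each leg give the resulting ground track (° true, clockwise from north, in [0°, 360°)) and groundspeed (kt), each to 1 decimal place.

Leg 1: track=173.1°, groundspeed=261.7 kt
Leg 2: track=149.3°, groundspeed=278.5 kt
Leg 3: track=102.8°, groundspeed=287.1 kt
Leg 4: track=27.4°, groundspeed=235.7 kt
Leg 5: track=148.2°, groundspeed=279.0 kt
Leg 6: track=118.2°, groundspeed=288.4 kt

Leg 1: heading 183.2°; drift -10.1° → track 173.1°, groundspeed 261.7 kt
Leg 2: heading 155.9°; drift -6.6° → track 149.3°, groundspeed 278.5 kt
Leg 3: heading 100.2°; drift +2.6° → track 102.8°, groundspeed 287.1 kt
Leg 4: heading 15.5°; drift +11.9° → track 27.4°, groundspeed 235.7 kt
Leg 5: heading 154.7°; drift -6.5° → track 148.2°, groundspeed 279.0 kt
Leg 6: heading 118.8°; drift -0.6° → track 118.2°, groundspeed 288.4 kt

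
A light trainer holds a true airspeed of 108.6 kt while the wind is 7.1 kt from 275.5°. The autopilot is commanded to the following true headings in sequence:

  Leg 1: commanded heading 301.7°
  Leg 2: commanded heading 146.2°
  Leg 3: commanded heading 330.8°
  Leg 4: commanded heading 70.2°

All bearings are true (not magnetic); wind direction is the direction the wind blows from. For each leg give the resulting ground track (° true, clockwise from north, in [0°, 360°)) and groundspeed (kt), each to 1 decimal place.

Leg 1: track=303.5°, groundspeed=102.3 kt
Leg 2: track=143.4°, groundspeed=113.2 kt
Leg 3: track=334.0°, groundspeed=104.7 kt
Leg 4: track=71.7°, groundspeed=115.1 kt

Leg 1: heading 301.7°; drift +1.8° → track 303.5°, groundspeed 102.3 kt
Leg 2: heading 146.2°; drift -2.8° → track 143.4°, groundspeed 113.2 kt
Leg 3: heading 330.8°; drift +3.2° → track 334.0°, groundspeed 104.7 kt
Leg 4: heading 70.2°; drift +1.5° → track 71.7°, groundspeed 115.1 kt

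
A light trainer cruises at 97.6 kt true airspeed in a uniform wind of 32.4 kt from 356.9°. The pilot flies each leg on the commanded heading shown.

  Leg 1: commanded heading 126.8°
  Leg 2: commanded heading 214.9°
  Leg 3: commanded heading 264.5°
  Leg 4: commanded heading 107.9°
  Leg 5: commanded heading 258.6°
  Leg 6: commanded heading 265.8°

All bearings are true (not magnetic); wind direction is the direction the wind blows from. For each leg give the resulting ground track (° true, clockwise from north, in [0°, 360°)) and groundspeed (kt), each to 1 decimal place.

Leg 1: track=138.7°, groundspeed=121.0 kt
Leg 2: track=205.7°, groundspeed=124.7 kt
Leg 3: track=246.4°, groundspeed=104.1 kt
Leg 4: track=123.4°, groundspeed=113.3 kt
Leg 5: track=241.2°, groundspeed=107.2 kt
Leg 6: track=247.5°, groundspeed=103.4 kt

Leg 1: heading 126.8°; drift +11.9° → track 138.7°, groundspeed 121.0 kt
Leg 2: heading 214.9°; drift -9.2° → track 205.7°, groundspeed 124.7 kt
Leg 3: heading 264.5°; drift -18.1° → track 246.4°, groundspeed 104.1 kt
Leg 4: heading 107.9°; drift +15.5° → track 123.4°, groundspeed 113.3 kt
Leg 5: heading 258.6°; drift -17.4° → track 241.2°, groundspeed 107.2 kt
Leg 6: heading 265.8°; drift -18.3° → track 247.5°, groundspeed 103.4 kt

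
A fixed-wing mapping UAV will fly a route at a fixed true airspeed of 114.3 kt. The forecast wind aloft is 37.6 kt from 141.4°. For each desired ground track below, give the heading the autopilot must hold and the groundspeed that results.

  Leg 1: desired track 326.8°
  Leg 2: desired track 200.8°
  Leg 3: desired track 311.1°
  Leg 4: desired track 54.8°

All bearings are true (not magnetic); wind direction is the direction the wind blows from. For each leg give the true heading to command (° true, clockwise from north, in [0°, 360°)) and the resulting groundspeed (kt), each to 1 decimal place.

Leg 1: heading=328.6°, groundspeed=151.7 kt
Leg 2: heading=184.4°, groundspeed=90.5 kt
Leg 3: heading=307.7°, groundspeed=151.1 kt
Leg 4: heading=74.0°, groundspeed=105.7 kt

Leg 1: desired track 326.8°; wind correction +1.8° → command heading 328.6°, groundspeed 151.7 kt
Leg 2: desired track 200.8°; wind correction -16.4° → command heading 184.4°, groundspeed 90.5 kt
Leg 3: desired track 311.1°; wind correction -3.4° → command heading 307.7°, groundspeed 151.1 kt
Leg 4: desired track 54.8°; wind correction +19.2° → command heading 74.0°, groundspeed 105.7 kt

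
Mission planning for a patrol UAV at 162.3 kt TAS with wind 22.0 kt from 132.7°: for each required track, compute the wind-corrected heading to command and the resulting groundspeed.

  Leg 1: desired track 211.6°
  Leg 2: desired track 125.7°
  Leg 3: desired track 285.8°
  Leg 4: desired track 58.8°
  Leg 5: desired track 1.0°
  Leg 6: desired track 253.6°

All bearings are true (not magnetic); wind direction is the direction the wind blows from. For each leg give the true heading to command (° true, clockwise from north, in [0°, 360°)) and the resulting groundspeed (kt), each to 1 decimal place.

Leg 1: heading=204.0°, groundspeed=156.6 kt
Leg 2: heading=126.6°, groundspeed=140.4 kt
Leg 3: heading=282.3°, groundspeed=181.6 kt
Leg 4: heading=66.3°, groundspeed=154.8 kt
Leg 5: heading=6.8°, groundspeed=176.1 kt
Leg 6: heading=246.9°, groundspeed=172.5 kt

Leg 1: desired track 211.6°; wind correction -7.6° → command heading 204.0°, groundspeed 156.6 kt
Leg 2: desired track 125.7°; wind correction +0.9° → command heading 126.6°, groundspeed 140.4 kt
Leg 3: desired track 285.8°; wind correction -3.5° → command heading 282.3°, groundspeed 181.6 kt
Leg 4: desired track 58.8°; wind correction +7.5° → command heading 66.3°, groundspeed 154.8 kt
Leg 5: desired track 1.0°; wind correction +5.8° → command heading 6.8°, groundspeed 176.1 kt
Leg 6: desired track 253.6°; wind correction -6.7° → command heading 246.9°, groundspeed 172.5 kt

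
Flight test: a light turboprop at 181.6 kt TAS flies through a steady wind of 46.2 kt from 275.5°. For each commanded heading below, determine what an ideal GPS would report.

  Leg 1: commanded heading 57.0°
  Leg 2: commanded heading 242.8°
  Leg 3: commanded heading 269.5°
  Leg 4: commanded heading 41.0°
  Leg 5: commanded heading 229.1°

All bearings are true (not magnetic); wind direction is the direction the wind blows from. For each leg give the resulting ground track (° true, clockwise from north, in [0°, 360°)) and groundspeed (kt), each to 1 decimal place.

Leg 1: heading 57.0°; drift +7.5° → track 64.5°, groundspeed 219.6 kt
Leg 2: heading 242.8°; drift -9.9° → track 232.9°, groundspeed 144.9 kt
Leg 3: heading 269.5°; drift -2.0° → track 267.5°, groundspeed 135.7 kt
Leg 4: heading 41.0°; drift +10.2° → track 51.2°, groundspeed 211.8 kt
Leg 5: heading 229.1°; drift -12.6° → track 216.5°, groundspeed 153.4 kt

Leg 1: track=64.5°, groundspeed=219.6 kt
Leg 2: track=232.9°, groundspeed=144.9 kt
Leg 3: track=267.5°, groundspeed=135.7 kt
Leg 4: track=51.2°, groundspeed=211.8 kt
Leg 5: track=216.5°, groundspeed=153.4 kt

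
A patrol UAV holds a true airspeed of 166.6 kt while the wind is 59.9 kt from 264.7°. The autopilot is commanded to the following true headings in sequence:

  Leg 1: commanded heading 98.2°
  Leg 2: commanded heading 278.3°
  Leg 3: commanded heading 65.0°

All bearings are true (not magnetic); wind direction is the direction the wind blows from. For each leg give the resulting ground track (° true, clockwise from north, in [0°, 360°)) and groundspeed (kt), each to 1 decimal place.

Leg 1: heading 98.2°; drift -3.6° → track 94.6°, groundspeed 225.3 kt
Leg 2: heading 278.3°; drift +7.4° → track 285.7°, groundspeed 109.3 kt
Leg 3: heading 65.0°; drift +5.2° → track 70.2°, groundspeed 223.9 kt

Leg 1: track=94.6°, groundspeed=225.3 kt
Leg 2: track=285.7°, groundspeed=109.3 kt
Leg 3: track=70.2°, groundspeed=223.9 kt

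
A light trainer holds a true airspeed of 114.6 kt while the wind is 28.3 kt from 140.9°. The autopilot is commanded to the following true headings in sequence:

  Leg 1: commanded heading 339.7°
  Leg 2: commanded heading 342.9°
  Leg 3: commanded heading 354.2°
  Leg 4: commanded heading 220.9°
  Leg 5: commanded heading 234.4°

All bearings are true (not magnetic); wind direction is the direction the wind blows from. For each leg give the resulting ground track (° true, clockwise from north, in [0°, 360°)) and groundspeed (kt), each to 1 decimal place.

Leg 1: heading 339.7°; drift -3.7° → track 336.0°, groundspeed 141.7 kt
Leg 2: heading 342.9°; drift -4.3° → track 338.6°, groundspeed 141.2 kt
Leg 3: heading 354.2°; drift -6.4° → track 347.8°, groundspeed 139.1 kt
Leg 4: heading 220.9°; drift +14.3° → track 235.2°, groundspeed 113.2 kt
Leg 5: heading 234.4°; drift +13.6° → track 248.0°, groundspeed 119.7 kt

Leg 1: track=336.0°, groundspeed=141.7 kt
Leg 2: track=338.6°, groundspeed=141.2 kt
Leg 3: track=347.8°, groundspeed=139.1 kt
Leg 4: track=235.2°, groundspeed=113.2 kt
Leg 5: track=248.0°, groundspeed=119.7 kt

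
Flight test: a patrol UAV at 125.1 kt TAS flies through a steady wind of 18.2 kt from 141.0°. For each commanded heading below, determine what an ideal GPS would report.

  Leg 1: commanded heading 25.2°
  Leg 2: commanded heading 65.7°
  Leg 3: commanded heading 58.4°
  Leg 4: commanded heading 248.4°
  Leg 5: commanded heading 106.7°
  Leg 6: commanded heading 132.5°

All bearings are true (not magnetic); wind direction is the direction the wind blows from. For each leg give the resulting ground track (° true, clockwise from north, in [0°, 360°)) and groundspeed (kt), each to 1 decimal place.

Leg 1: heading 25.2°; drift -7.0° → track 18.2°, groundspeed 134.0 kt
Leg 2: heading 65.7°; drift -8.3° → track 57.4°, groundspeed 121.8 kt
Leg 3: heading 58.4°; drift -8.4° → track 50.0°, groundspeed 124.1 kt
Leg 4: heading 248.4°; drift +7.6° → track 256.0°, groundspeed 131.7 kt
Leg 5: heading 106.7°; drift -5.3° → track 101.4°, groundspeed 110.5 kt
Leg 6: heading 132.5°; drift -1.4° → track 131.1°, groundspeed 107.1 kt

Leg 1: track=18.2°, groundspeed=134.0 kt
Leg 2: track=57.4°, groundspeed=121.8 kt
Leg 3: track=50.0°, groundspeed=124.1 kt
Leg 4: track=256.0°, groundspeed=131.7 kt
Leg 5: track=101.4°, groundspeed=110.5 kt
Leg 6: track=131.1°, groundspeed=107.1 kt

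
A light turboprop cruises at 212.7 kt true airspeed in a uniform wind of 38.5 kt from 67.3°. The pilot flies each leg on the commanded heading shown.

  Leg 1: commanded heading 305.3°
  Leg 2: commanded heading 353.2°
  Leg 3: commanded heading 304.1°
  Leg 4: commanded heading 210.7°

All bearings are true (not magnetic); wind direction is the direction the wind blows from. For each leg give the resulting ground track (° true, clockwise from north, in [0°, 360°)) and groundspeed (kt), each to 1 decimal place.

Leg 1: heading 305.3°; drift -8.0° → track 297.3°, groundspeed 235.4 kt
Leg 2: heading 353.2°; drift -10.4° → track 342.8°, groundspeed 205.5 kt
Leg 3: heading 304.1°; drift -7.8° → track 296.3°, groundspeed 236.0 kt
Leg 4: heading 210.7°; drift +5.4° → track 216.1°, groundspeed 244.7 kt

Leg 1: track=297.3°, groundspeed=235.4 kt
Leg 2: track=342.8°, groundspeed=205.5 kt
Leg 3: track=296.3°, groundspeed=236.0 kt
Leg 4: track=216.1°, groundspeed=244.7 kt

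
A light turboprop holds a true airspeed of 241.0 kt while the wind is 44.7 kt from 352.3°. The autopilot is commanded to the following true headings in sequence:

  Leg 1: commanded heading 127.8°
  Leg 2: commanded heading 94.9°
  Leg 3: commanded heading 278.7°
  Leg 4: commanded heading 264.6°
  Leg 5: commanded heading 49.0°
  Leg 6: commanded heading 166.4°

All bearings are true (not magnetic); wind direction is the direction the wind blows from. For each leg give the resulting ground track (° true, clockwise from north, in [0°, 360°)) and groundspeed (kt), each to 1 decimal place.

Leg 1: track=134.3°, groundspeed=274.7 kt
Leg 2: track=104.8°, groundspeed=254.5 kt
Leg 3: track=268.1°, groundspeed=232.4 kt
Leg 4: track=254.0°, groundspeed=243.3 kt
Leg 5: track=58.8°, groundspeed=219.7 kt
Leg 6: track=167.3°, groundspeed=285.5 kt

Leg 1: heading 127.8°; drift +6.5° → track 134.3°, groundspeed 274.7 kt
Leg 2: heading 94.9°; drift +9.9° → track 104.8°, groundspeed 254.5 kt
Leg 3: heading 278.7°; drift -10.6° → track 268.1°, groundspeed 232.4 kt
Leg 4: heading 264.6°; drift -10.6° → track 254.0°, groundspeed 243.3 kt
Leg 5: heading 49.0°; drift +9.8° → track 58.8°, groundspeed 219.7 kt
Leg 6: heading 166.4°; drift +0.9° → track 167.3°, groundspeed 285.5 kt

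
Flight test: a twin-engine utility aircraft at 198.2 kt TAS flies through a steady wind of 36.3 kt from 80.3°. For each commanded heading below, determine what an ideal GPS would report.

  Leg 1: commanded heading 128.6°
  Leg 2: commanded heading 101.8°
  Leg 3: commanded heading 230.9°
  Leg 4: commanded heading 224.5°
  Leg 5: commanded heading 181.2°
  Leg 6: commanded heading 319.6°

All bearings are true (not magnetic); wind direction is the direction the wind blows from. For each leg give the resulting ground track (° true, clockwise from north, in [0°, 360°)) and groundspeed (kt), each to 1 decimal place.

Leg 1: heading 128.6°; drift +8.9° → track 137.5°, groundspeed 176.1 kt
Leg 2: heading 101.8°; drift +4.6° → track 106.4°, groundspeed 165.0 kt
Leg 3: heading 230.9°; drift +4.4° → track 235.3°, groundspeed 230.5 kt
Leg 4: heading 224.5°; drift +5.3° → track 229.8°, groundspeed 228.6 kt
Leg 5: heading 181.2°; drift +9.9° → track 191.1°, groundspeed 208.1 kt
Leg 6: heading 319.6°; drift -8.2° → track 311.4°, groundspeed 219.0 kt

Leg 1: track=137.5°, groundspeed=176.1 kt
Leg 2: track=106.4°, groundspeed=165.0 kt
Leg 3: track=235.3°, groundspeed=230.5 kt
Leg 4: track=229.8°, groundspeed=228.6 kt
Leg 5: track=191.1°, groundspeed=208.1 kt
Leg 6: track=311.4°, groundspeed=219.0 kt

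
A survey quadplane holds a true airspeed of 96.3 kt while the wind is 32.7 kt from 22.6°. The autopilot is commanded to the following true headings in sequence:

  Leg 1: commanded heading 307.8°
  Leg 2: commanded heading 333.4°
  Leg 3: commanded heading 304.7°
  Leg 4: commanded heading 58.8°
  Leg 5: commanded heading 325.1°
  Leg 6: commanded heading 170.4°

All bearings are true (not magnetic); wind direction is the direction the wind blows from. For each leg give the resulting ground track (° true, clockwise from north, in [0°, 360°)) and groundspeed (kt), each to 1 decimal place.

Leg 1: track=288.0°, groundspeed=93.2 kt
Leg 2: track=315.1°, groundspeed=78.9 kt
Leg 3: track=285.0°, groundspeed=95.0 kt
Leg 4: track=74.2°, groundspeed=72.5 kt
Leg 5: track=305.8°, groundspeed=83.4 kt
Leg 6: track=178.4°, groundspeed=125.2 kt

Leg 1: heading 307.8°; drift -19.8° → track 288.0°, groundspeed 93.2 kt
Leg 2: heading 333.4°; drift -18.3° → track 315.1°, groundspeed 78.9 kt
Leg 3: heading 304.7°; drift -19.7° → track 285.0°, groundspeed 95.0 kt
Leg 4: heading 58.8°; drift +15.4° → track 74.2°, groundspeed 72.5 kt
Leg 5: heading 325.1°; drift -19.3° → track 305.8°, groundspeed 83.4 kt
Leg 6: heading 170.4°; drift +8.0° → track 178.4°, groundspeed 125.2 kt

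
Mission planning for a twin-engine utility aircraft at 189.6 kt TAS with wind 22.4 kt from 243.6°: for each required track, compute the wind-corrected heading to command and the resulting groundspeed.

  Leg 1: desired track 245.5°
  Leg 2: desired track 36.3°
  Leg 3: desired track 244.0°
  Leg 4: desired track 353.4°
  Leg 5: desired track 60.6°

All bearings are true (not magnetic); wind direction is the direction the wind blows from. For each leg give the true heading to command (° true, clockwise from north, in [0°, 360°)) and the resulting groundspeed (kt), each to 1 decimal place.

Leg 1: heading=245.3°, groundspeed=167.2 kt
Leg 2: heading=33.2°, groundspeed=209.2 kt
Leg 3: heading=244.0°, groundspeed=167.2 kt
Leg 4: heading=347.0°, groundspeed=196.0 kt
Leg 5: heading=60.2°, groundspeed=212.0 kt

Leg 1: desired track 245.5°; wind correction -0.2° → command heading 245.3°, groundspeed 167.2 kt
Leg 2: desired track 36.3°; wind correction -3.1° → command heading 33.2°, groundspeed 209.2 kt
Leg 3: desired track 244.0°; wind correction +0.0° → command heading 244.0°, groundspeed 167.2 kt
Leg 4: desired track 353.4°; wind correction -6.4° → command heading 347.0°, groundspeed 196.0 kt
Leg 5: desired track 60.6°; wind correction -0.4° → command heading 60.2°, groundspeed 212.0 kt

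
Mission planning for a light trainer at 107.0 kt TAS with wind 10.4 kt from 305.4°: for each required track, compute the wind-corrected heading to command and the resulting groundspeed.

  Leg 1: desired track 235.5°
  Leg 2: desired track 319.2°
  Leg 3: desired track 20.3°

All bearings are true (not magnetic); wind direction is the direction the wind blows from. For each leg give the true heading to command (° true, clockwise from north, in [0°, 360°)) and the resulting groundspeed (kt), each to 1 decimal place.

Leg 1: desired track 235.5°; wind correction +5.2° → command heading 240.7°, groundspeed 103.0 kt
Leg 2: desired track 319.2°; wind correction -1.3° → command heading 317.9°, groundspeed 96.9 kt
Leg 3: desired track 20.3°; wind correction -5.4° → command heading 14.9°, groundspeed 103.8 kt

Leg 1: heading=240.7°, groundspeed=103.0 kt
Leg 2: heading=317.9°, groundspeed=96.9 kt
Leg 3: heading=14.9°, groundspeed=103.8 kt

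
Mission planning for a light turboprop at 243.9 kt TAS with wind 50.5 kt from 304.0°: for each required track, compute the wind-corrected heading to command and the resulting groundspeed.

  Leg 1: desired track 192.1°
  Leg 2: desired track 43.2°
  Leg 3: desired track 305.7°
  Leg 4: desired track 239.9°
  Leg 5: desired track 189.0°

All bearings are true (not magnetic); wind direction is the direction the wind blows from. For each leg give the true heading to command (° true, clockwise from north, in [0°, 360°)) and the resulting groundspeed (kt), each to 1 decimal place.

Leg 1: desired track 192.1°; wind correction +11.1° → command heading 203.2°, groundspeed 258.2 kt
Leg 2: desired track 43.2°; wind correction -11.8° → command heading 31.4°, groundspeed 246.8 kt
Leg 3: desired track 305.7°; wind correction -0.4° → command heading 305.3°, groundspeed 193.4 kt
Leg 4: desired track 239.9°; wind correction +10.7° → command heading 250.6°, groundspeed 217.6 kt
Leg 5: desired track 189.0°; wind correction +10.8° → command heading 199.8°, groundspeed 260.9 kt

Leg 1: heading=203.2°, groundspeed=258.2 kt
Leg 2: heading=31.4°, groundspeed=246.8 kt
Leg 3: heading=305.3°, groundspeed=193.4 kt
Leg 4: heading=250.6°, groundspeed=217.6 kt
Leg 5: heading=199.8°, groundspeed=260.9 kt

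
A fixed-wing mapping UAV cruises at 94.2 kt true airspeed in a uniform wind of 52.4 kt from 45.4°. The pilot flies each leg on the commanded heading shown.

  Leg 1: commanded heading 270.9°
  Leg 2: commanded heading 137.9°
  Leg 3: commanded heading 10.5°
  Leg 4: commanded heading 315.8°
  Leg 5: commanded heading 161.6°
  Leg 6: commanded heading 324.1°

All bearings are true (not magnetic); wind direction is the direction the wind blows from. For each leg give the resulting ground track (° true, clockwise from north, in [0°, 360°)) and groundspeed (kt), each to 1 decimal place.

Leg 1: track=255.0°, groundspeed=136.2 kt
Leg 2: track=166.4°, groundspeed=109.8 kt
Leg 3: track=340.2°, groundspeed=59.4 kt
Leg 4: track=286.6°, groundspeed=107.5 kt
Leg 5: track=183.4°, groundspeed=126.4 kt
Leg 6: track=293.1°, groundspeed=100.6 kt

Leg 1: heading 270.9°; drift -15.9° → track 255.0°, groundspeed 136.2 kt
Leg 2: heading 137.9°; drift +28.5° → track 166.4°, groundspeed 109.8 kt
Leg 3: heading 10.5°; drift -30.3° → track 340.2°, groundspeed 59.4 kt
Leg 4: heading 315.8°; drift -29.2° → track 286.6°, groundspeed 107.5 kt
Leg 5: heading 161.6°; drift +21.8° → track 183.4°, groundspeed 126.4 kt
Leg 6: heading 324.1°; drift -31.0° → track 293.1°, groundspeed 100.6 kt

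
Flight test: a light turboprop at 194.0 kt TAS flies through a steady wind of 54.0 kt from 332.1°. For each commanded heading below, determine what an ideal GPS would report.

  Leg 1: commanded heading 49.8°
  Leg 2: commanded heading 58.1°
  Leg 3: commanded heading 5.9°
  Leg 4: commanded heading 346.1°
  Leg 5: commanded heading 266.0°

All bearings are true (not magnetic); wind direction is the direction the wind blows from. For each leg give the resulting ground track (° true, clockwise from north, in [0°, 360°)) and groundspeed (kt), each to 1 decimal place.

Leg 1: track=65.9°, groundspeed=190.0 kt
Leg 2: track=73.9°, groundspeed=197.7 kt
Leg 3: track=17.3°, groundspeed=152.1 kt
Leg 4: track=351.4°, groundspeed=142.2 kt
Leg 5: track=250.0°, groundspeed=179.1 kt

Leg 1: heading 49.8°; drift +16.1° → track 65.9°, groundspeed 190.0 kt
Leg 2: heading 58.1°; drift +15.8° → track 73.9°, groundspeed 197.7 kt
Leg 3: heading 5.9°; drift +11.4° → track 17.3°, groundspeed 152.1 kt
Leg 4: heading 346.1°; drift +5.3° → track 351.4°, groundspeed 142.2 kt
Leg 5: heading 266.0°; drift -16.0° → track 250.0°, groundspeed 179.1 kt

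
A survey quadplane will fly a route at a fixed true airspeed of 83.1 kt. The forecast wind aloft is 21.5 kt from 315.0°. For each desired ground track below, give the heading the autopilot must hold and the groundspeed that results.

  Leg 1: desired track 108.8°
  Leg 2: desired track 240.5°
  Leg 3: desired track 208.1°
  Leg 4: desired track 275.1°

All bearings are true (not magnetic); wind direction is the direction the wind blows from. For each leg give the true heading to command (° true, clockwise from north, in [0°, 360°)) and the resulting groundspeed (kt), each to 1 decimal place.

Leg 1: desired track 108.8°; wind correction -6.6° → command heading 102.2°, groundspeed 101.8 kt
Leg 2: desired track 240.5°; wind correction +14.4° → command heading 254.9°, groundspeed 74.7 kt
Leg 3: desired track 208.1°; wind correction +14.3° → command heading 222.4°, groundspeed 86.8 kt
Leg 4: desired track 275.1°; wind correction +9.6° → command heading 284.7°, groundspeed 65.5 kt

Leg 1: heading=102.2°, groundspeed=101.8 kt
Leg 2: heading=254.9°, groundspeed=74.7 kt
Leg 3: heading=222.4°, groundspeed=86.8 kt
Leg 4: heading=284.7°, groundspeed=65.5 kt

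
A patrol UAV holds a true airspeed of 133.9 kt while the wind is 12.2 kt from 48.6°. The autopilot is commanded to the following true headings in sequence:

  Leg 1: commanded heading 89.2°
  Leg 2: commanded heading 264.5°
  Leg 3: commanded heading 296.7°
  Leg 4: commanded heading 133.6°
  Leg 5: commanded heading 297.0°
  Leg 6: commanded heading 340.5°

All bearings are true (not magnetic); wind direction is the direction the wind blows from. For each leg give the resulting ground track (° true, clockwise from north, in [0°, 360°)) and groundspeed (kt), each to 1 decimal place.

Leg 1: heading 89.2°; drift +3.6° → track 92.8°, groundspeed 124.9 kt
Leg 2: heading 264.5°; drift -2.8° → track 261.7°, groundspeed 144.0 kt
Leg 3: heading 296.7°; drift -4.7° → track 292.0°, groundspeed 138.9 kt
Leg 4: heading 133.6°; drift +5.2° → track 138.8°, groundspeed 133.4 kt
Leg 5: heading 297.0°; drift -4.7° → track 292.3°, groundspeed 138.9 kt
Leg 6: heading 340.5°; drift -5.0° → track 335.5°, groundspeed 129.8 kt

Leg 1: track=92.8°, groundspeed=124.9 kt
Leg 2: track=261.7°, groundspeed=144.0 kt
Leg 3: track=292.0°, groundspeed=138.9 kt
Leg 4: track=138.8°, groundspeed=133.4 kt
Leg 5: track=292.3°, groundspeed=138.9 kt
Leg 6: track=335.5°, groundspeed=129.8 kt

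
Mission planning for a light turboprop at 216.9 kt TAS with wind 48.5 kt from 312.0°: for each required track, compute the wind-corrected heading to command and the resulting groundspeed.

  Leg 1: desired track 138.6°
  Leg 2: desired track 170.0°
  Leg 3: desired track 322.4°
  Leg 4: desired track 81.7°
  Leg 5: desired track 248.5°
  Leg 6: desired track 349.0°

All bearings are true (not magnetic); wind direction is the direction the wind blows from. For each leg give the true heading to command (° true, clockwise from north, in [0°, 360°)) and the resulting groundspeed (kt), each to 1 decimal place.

Leg 1: desired track 138.6°; wind correction +1.5° → command heading 140.1°, groundspeed 265.0 kt
Leg 2: desired track 170.0°; wind correction +7.9° → command heading 177.9°, groundspeed 253.1 kt
Leg 3: desired track 322.4°; wind correction -2.3° → command heading 320.1°, groundspeed 169.0 kt
Leg 4: desired track 81.7°; wind correction -9.9° → command heading 71.8°, groundspeed 244.6 kt
Leg 5: desired track 248.5°; wind correction +11.5° → command heading 260.0°, groundspeed 190.9 kt
Leg 6: desired track 349.0°; wind correction -7.7° → command heading 341.3°, groundspeed 176.2 kt

Leg 1: heading=140.1°, groundspeed=265.0 kt
Leg 2: heading=177.9°, groundspeed=253.1 kt
Leg 3: heading=320.1°, groundspeed=169.0 kt
Leg 4: heading=71.8°, groundspeed=244.6 kt
Leg 5: heading=260.0°, groundspeed=190.9 kt
Leg 6: heading=341.3°, groundspeed=176.2 kt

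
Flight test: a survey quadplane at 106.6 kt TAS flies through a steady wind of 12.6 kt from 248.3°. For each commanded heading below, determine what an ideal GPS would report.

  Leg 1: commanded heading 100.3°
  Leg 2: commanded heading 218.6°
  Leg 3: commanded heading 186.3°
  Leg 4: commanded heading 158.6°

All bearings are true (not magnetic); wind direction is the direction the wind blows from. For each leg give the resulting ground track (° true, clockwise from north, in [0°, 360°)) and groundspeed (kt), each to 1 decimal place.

Leg 1: track=97.0°, groundspeed=117.5 kt
Leg 2: track=214.9°, groundspeed=95.9 kt
Leg 3: track=180.0°, groundspeed=101.3 kt
Leg 4: track=151.9°, groundspeed=107.3 kt

Leg 1: heading 100.3°; drift -3.3° → track 97.0°, groundspeed 117.5 kt
Leg 2: heading 218.6°; drift -3.7° → track 214.9°, groundspeed 95.9 kt
Leg 3: heading 186.3°; drift -6.3° → track 180.0°, groundspeed 101.3 kt
Leg 4: heading 158.6°; drift -6.7° → track 151.9°, groundspeed 107.3 kt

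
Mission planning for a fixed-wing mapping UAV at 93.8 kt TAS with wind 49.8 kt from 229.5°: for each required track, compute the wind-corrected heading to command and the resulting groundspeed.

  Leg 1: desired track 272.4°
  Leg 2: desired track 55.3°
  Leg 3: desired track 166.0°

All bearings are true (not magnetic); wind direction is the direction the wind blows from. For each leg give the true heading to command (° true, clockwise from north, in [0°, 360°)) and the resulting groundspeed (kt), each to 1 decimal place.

Leg 1: desired track 272.4°; wind correction -21.2° → command heading 251.2°, groundspeed 51.0 kt
Leg 2: desired track 55.3°; wind correction +3.1° → command heading 58.4°, groundspeed 143.2 kt
Leg 3: desired track 166.0°; wind correction +28.4° → command heading 194.4°, groundspeed 60.3 kt

Leg 1: heading=251.2°, groundspeed=51.0 kt
Leg 2: heading=58.4°, groundspeed=143.2 kt
Leg 3: heading=194.4°, groundspeed=60.3 kt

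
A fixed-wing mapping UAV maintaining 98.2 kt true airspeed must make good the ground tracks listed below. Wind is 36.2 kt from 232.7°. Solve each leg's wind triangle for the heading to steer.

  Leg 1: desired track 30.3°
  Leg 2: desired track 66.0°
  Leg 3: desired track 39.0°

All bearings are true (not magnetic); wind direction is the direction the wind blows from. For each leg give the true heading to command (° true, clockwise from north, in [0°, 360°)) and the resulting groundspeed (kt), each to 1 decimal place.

Leg 1: desired track 30.3°; wind correction -8.1° → command heading 22.2°, groundspeed 130.7 kt
Leg 2: desired track 66.0°; wind correction +4.9° → command heading 70.9°, groundspeed 133.1 kt
Leg 3: desired track 39.0°; wind correction -5.0° → command heading 34.0°, groundspeed 133.0 kt

Leg 1: heading=22.2°, groundspeed=130.7 kt
Leg 2: heading=70.9°, groundspeed=133.1 kt
Leg 3: heading=34.0°, groundspeed=133.0 kt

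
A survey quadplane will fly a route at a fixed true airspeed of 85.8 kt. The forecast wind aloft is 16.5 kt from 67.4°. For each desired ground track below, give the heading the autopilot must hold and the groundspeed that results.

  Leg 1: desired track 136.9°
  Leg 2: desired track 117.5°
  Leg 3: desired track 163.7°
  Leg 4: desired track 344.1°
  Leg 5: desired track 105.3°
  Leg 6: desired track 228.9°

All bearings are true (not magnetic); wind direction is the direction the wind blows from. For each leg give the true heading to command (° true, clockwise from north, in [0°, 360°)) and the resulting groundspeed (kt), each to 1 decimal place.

Leg 1: heading=126.5°, groundspeed=78.6 kt
Leg 2: heading=109.0°, groundspeed=74.3 kt
Leg 3: heading=152.7°, groundspeed=86.0 kt
Leg 4: heading=355.1°, groundspeed=82.3 kt
Leg 5: heading=98.5°, groundspeed=72.2 kt
Leg 6: heading=225.4°, groundspeed=101.3 kt

Leg 1: desired track 136.9°; wind correction -10.4° → command heading 126.5°, groundspeed 78.6 kt
Leg 2: desired track 117.5°; wind correction -8.5° → command heading 109.0°, groundspeed 74.3 kt
Leg 3: desired track 163.7°; wind correction -11.0° → command heading 152.7°, groundspeed 86.0 kt
Leg 4: desired track 344.1°; wind correction +11.0° → command heading 355.1°, groundspeed 82.3 kt
Leg 5: desired track 105.3°; wind correction -6.8° → command heading 98.5°, groundspeed 72.2 kt
Leg 6: desired track 228.9°; wind correction -3.5° → command heading 225.4°, groundspeed 101.3 kt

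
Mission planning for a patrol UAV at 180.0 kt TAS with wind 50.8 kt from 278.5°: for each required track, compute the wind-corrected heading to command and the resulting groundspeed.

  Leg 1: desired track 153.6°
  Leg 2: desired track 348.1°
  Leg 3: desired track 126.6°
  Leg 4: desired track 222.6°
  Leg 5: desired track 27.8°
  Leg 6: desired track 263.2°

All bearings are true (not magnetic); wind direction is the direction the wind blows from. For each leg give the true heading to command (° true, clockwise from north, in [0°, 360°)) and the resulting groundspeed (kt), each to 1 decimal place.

Leg 1: desired track 153.6°; wind correction +13.4° → command heading 167.0°, groundspeed 204.2 kt
Leg 2: desired track 348.1°; wind correction -15.3° → command heading 332.8°, groundspeed 155.9 kt
Leg 3: desired track 126.6°; wind correction +7.6° → command heading 134.2°, groundspeed 223.2 kt
Leg 4: desired track 222.6°; wind correction +13.5° → command heading 236.1°, groundspeed 146.5 kt
Leg 5: desired track 27.8°; wind correction -15.4° → command heading 12.4°, groundspeed 190.3 kt
Leg 6: desired track 263.2°; wind correction +4.3° → command heading 267.5°, groundspeed 130.5 kt

Leg 1: heading=167.0°, groundspeed=204.2 kt
Leg 2: heading=332.8°, groundspeed=155.9 kt
Leg 3: heading=134.2°, groundspeed=223.2 kt
Leg 4: heading=236.1°, groundspeed=146.5 kt
Leg 5: heading=12.4°, groundspeed=190.3 kt
Leg 6: heading=267.5°, groundspeed=130.5 kt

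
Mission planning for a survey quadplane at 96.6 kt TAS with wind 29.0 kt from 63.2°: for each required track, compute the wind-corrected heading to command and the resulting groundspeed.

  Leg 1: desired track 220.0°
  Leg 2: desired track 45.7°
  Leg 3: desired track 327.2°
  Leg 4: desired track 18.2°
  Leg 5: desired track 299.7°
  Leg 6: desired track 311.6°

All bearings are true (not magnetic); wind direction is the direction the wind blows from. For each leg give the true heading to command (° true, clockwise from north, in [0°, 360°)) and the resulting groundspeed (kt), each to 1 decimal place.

Leg 1: desired track 220.0°; wind correction -6.8° → command heading 213.2°, groundspeed 122.6 kt
Leg 2: desired track 45.7°; wind correction +5.2° → command heading 50.9°, groundspeed 68.5 kt
Leg 3: desired track 327.2°; wind correction +17.4° → command heading 344.6°, groundspeed 95.2 kt
Leg 4: desired track 18.2°; wind correction +12.3° → command heading 30.5°, groundspeed 73.9 kt
Leg 5: desired track 299.7°; wind correction +14.5° → command heading 314.2°, groundspeed 109.5 kt
Leg 6: desired track 311.6°; wind correction +16.2° → command heading 327.8°, groundspeed 103.4 kt

Leg 1: heading=213.2°, groundspeed=122.6 kt
Leg 2: heading=50.9°, groundspeed=68.5 kt
Leg 3: heading=344.6°, groundspeed=95.2 kt
Leg 4: heading=30.5°, groundspeed=73.9 kt
Leg 5: heading=314.2°, groundspeed=109.5 kt
Leg 6: heading=327.8°, groundspeed=103.4 kt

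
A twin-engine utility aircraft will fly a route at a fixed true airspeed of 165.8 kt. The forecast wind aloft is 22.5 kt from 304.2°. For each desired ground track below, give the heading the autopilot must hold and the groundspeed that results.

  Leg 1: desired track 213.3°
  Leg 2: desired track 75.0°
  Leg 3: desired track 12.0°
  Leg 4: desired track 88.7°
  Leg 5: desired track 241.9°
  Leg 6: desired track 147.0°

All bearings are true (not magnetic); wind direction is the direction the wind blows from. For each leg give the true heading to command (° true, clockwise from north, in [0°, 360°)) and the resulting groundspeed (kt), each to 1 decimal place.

Leg 1: desired track 213.3°; wind correction +7.8° → command heading 221.1°, groundspeed 164.6 kt
Leg 2: desired track 75.0°; wind correction -5.9° → command heading 69.1°, groundspeed 179.6 kt
Leg 3: desired track 12.0°; wind correction -7.2° → command heading 4.8°, groundspeed 156.0 kt
Leg 4: desired track 88.7°; wind correction -4.5° → command heading 84.2°, groundspeed 183.6 kt
Leg 5: desired track 241.9°; wind correction +6.9° → command heading 248.8°, groundspeed 154.1 kt
Leg 6: desired track 147.0°; wind correction +3.0° → command heading 150.0°, groundspeed 186.3 kt

Leg 1: heading=221.1°, groundspeed=164.6 kt
Leg 2: heading=69.1°, groundspeed=179.6 kt
Leg 3: heading=4.8°, groundspeed=156.0 kt
Leg 4: heading=84.2°, groundspeed=183.6 kt
Leg 5: heading=248.8°, groundspeed=154.1 kt
Leg 6: heading=150.0°, groundspeed=186.3 kt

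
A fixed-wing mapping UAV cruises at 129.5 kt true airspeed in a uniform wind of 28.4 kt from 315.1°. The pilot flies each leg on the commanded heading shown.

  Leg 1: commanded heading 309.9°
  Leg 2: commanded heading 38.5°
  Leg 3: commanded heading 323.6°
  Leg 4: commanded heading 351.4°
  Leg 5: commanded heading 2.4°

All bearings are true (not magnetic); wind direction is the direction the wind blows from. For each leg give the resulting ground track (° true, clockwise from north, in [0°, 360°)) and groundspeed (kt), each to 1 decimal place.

Leg 1: heading 309.9°; drift -1.5° → track 308.4°, groundspeed 101.2 kt
Leg 2: heading 38.5°; drift +12.6° → track 51.1°, groundspeed 129.3 kt
Leg 3: heading 323.6°; drift +2.4° → track 326.0°, groundspeed 101.5 kt
Leg 4: heading 351.4°; drift +9.0° → track 0.4°, groundspeed 107.9 kt
Leg 5: heading 2.4°; drift +10.7° → track 13.1°, groundspeed 112.2 kt

Leg 1: track=308.4°, groundspeed=101.2 kt
Leg 2: track=51.1°, groundspeed=129.3 kt
Leg 3: track=326.0°, groundspeed=101.5 kt
Leg 4: track=0.4°, groundspeed=107.9 kt
Leg 5: track=13.1°, groundspeed=112.2 kt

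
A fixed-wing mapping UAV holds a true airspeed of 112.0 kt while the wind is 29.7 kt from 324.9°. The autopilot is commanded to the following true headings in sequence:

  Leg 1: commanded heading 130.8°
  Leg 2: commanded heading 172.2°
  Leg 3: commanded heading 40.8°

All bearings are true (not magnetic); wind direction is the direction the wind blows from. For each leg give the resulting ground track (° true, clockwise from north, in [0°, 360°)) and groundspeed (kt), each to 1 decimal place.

Leg 1: heading 130.8°; drift +2.9° → track 133.7°, groundspeed 141.0 kt
Leg 2: heading 172.2°; drift -5.6° → track 166.6°, groundspeed 139.1 kt
Leg 3: heading 40.8°; drift +15.4° → track 56.2°, groundspeed 108.7 kt

Leg 1: track=133.7°, groundspeed=141.0 kt
Leg 2: track=166.6°, groundspeed=139.1 kt
Leg 3: track=56.2°, groundspeed=108.7 kt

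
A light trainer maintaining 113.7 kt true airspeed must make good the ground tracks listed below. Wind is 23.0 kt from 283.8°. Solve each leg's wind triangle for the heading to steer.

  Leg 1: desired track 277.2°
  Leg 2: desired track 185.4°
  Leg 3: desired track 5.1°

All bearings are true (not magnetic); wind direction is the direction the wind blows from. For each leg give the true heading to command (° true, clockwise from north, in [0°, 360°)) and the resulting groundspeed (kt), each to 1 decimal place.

Leg 1: desired track 277.2°; wind correction +1.3° → command heading 278.5°, groundspeed 90.8 kt
Leg 2: desired track 185.4°; wind correction +11.5° → command heading 196.9°, groundspeed 114.8 kt
Leg 3: desired track 5.1°; wind correction -11.5° → command heading 353.6°, groundspeed 107.9 kt

Leg 1: heading=278.5°, groundspeed=90.8 kt
Leg 2: heading=196.9°, groundspeed=114.8 kt
Leg 3: heading=353.6°, groundspeed=107.9 kt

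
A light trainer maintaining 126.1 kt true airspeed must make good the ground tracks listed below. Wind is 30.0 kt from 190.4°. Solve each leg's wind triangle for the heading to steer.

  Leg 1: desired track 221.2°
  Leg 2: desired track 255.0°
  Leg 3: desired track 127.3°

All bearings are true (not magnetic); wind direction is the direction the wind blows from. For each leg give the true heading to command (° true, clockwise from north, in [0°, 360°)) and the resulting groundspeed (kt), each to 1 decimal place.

Leg 1: heading=214.2°, groundspeed=99.4 kt
Leg 2: heading=242.6°, groundspeed=110.3 kt
Leg 3: heading=139.5°, groundspeed=109.7 kt

Leg 1: desired track 221.2°; wind correction -7.0° → command heading 214.2°, groundspeed 99.4 kt
Leg 2: desired track 255.0°; wind correction -12.4° → command heading 242.6°, groundspeed 110.3 kt
Leg 3: desired track 127.3°; wind correction +12.2° → command heading 139.5°, groundspeed 109.7 kt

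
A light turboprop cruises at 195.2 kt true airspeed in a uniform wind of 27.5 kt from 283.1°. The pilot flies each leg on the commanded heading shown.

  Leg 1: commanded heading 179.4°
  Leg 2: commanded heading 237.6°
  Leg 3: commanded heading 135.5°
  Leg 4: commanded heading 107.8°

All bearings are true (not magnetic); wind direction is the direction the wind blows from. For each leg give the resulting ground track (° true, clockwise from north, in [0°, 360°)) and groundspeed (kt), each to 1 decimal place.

Leg 1: track=171.9°, groundspeed=203.5 kt
Leg 2: track=231.2°, groundspeed=177.0 kt
Leg 3: track=131.6°, groundspeed=218.9 kt
Leg 4: track=107.2°, groundspeed=222.6 kt

Leg 1: heading 179.4°; drift -7.5° → track 171.9°, groundspeed 203.5 kt
Leg 2: heading 237.6°; drift -6.4° → track 231.2°, groundspeed 177.0 kt
Leg 3: heading 135.5°; drift -3.9° → track 131.6°, groundspeed 218.9 kt
Leg 4: heading 107.8°; drift -0.6° → track 107.2°, groundspeed 222.6 kt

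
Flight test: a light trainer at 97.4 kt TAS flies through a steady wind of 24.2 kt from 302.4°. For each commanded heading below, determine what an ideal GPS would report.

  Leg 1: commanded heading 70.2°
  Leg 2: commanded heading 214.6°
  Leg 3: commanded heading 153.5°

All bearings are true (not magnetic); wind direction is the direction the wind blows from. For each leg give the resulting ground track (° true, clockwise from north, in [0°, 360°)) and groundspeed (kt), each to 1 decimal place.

Leg 1: heading 70.2°; drift +9.7° → track 79.9°, groundspeed 113.8 kt
Leg 2: heading 214.6°; drift -14.1° → track 200.5°, groundspeed 99.5 kt
Leg 3: heading 153.5°; drift -6.0° → track 147.5°, groundspeed 118.8 kt

Leg 1: track=79.9°, groundspeed=113.8 kt
Leg 2: track=200.5°, groundspeed=99.5 kt
Leg 3: track=147.5°, groundspeed=118.8 kt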